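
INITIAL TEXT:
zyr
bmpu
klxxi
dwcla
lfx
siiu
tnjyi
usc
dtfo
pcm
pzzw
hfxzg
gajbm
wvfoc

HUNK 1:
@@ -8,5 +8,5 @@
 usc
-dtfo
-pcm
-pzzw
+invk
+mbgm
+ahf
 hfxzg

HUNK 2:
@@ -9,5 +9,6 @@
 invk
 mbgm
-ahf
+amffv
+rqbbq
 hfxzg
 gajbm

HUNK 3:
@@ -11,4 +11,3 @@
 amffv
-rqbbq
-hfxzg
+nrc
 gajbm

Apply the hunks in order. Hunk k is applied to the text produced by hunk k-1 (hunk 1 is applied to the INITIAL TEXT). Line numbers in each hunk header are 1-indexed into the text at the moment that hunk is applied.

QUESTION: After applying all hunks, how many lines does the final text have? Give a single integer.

Answer: 14

Derivation:
Hunk 1: at line 8 remove [dtfo,pcm,pzzw] add [invk,mbgm,ahf] -> 14 lines: zyr bmpu klxxi dwcla lfx siiu tnjyi usc invk mbgm ahf hfxzg gajbm wvfoc
Hunk 2: at line 9 remove [ahf] add [amffv,rqbbq] -> 15 lines: zyr bmpu klxxi dwcla lfx siiu tnjyi usc invk mbgm amffv rqbbq hfxzg gajbm wvfoc
Hunk 3: at line 11 remove [rqbbq,hfxzg] add [nrc] -> 14 lines: zyr bmpu klxxi dwcla lfx siiu tnjyi usc invk mbgm amffv nrc gajbm wvfoc
Final line count: 14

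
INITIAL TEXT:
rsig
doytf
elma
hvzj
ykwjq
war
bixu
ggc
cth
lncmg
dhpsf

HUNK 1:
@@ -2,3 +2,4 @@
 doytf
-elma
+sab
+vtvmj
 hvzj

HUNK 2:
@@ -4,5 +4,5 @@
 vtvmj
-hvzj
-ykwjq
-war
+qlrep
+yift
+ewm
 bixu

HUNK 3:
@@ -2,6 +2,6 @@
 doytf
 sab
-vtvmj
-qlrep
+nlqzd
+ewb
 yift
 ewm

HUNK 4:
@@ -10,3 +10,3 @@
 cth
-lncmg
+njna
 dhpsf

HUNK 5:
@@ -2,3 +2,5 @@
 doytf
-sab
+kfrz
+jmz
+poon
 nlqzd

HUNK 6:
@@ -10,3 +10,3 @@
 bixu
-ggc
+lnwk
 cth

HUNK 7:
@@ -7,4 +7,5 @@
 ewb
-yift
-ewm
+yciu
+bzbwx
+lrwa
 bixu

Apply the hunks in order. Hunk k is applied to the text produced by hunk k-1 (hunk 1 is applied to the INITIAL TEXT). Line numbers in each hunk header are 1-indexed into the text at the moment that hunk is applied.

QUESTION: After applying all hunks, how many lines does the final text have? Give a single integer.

Hunk 1: at line 2 remove [elma] add [sab,vtvmj] -> 12 lines: rsig doytf sab vtvmj hvzj ykwjq war bixu ggc cth lncmg dhpsf
Hunk 2: at line 4 remove [hvzj,ykwjq,war] add [qlrep,yift,ewm] -> 12 lines: rsig doytf sab vtvmj qlrep yift ewm bixu ggc cth lncmg dhpsf
Hunk 3: at line 2 remove [vtvmj,qlrep] add [nlqzd,ewb] -> 12 lines: rsig doytf sab nlqzd ewb yift ewm bixu ggc cth lncmg dhpsf
Hunk 4: at line 10 remove [lncmg] add [njna] -> 12 lines: rsig doytf sab nlqzd ewb yift ewm bixu ggc cth njna dhpsf
Hunk 5: at line 2 remove [sab] add [kfrz,jmz,poon] -> 14 lines: rsig doytf kfrz jmz poon nlqzd ewb yift ewm bixu ggc cth njna dhpsf
Hunk 6: at line 10 remove [ggc] add [lnwk] -> 14 lines: rsig doytf kfrz jmz poon nlqzd ewb yift ewm bixu lnwk cth njna dhpsf
Hunk 7: at line 7 remove [yift,ewm] add [yciu,bzbwx,lrwa] -> 15 lines: rsig doytf kfrz jmz poon nlqzd ewb yciu bzbwx lrwa bixu lnwk cth njna dhpsf
Final line count: 15

Answer: 15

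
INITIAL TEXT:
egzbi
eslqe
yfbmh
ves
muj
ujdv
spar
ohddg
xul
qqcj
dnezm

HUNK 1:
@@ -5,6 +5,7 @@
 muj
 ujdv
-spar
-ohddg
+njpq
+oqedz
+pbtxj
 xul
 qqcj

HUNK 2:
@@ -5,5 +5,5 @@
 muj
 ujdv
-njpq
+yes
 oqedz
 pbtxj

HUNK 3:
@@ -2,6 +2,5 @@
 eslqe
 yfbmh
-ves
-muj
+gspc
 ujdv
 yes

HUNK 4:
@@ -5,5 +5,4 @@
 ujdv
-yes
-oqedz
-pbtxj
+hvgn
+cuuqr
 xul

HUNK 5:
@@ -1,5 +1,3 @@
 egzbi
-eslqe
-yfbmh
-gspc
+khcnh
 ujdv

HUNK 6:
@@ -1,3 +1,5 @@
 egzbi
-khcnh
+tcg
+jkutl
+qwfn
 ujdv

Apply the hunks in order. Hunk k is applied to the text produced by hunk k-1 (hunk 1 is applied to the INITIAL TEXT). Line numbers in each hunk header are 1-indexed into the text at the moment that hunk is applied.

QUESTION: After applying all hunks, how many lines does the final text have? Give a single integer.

Answer: 10

Derivation:
Hunk 1: at line 5 remove [spar,ohddg] add [njpq,oqedz,pbtxj] -> 12 lines: egzbi eslqe yfbmh ves muj ujdv njpq oqedz pbtxj xul qqcj dnezm
Hunk 2: at line 5 remove [njpq] add [yes] -> 12 lines: egzbi eslqe yfbmh ves muj ujdv yes oqedz pbtxj xul qqcj dnezm
Hunk 3: at line 2 remove [ves,muj] add [gspc] -> 11 lines: egzbi eslqe yfbmh gspc ujdv yes oqedz pbtxj xul qqcj dnezm
Hunk 4: at line 5 remove [yes,oqedz,pbtxj] add [hvgn,cuuqr] -> 10 lines: egzbi eslqe yfbmh gspc ujdv hvgn cuuqr xul qqcj dnezm
Hunk 5: at line 1 remove [eslqe,yfbmh,gspc] add [khcnh] -> 8 lines: egzbi khcnh ujdv hvgn cuuqr xul qqcj dnezm
Hunk 6: at line 1 remove [khcnh] add [tcg,jkutl,qwfn] -> 10 lines: egzbi tcg jkutl qwfn ujdv hvgn cuuqr xul qqcj dnezm
Final line count: 10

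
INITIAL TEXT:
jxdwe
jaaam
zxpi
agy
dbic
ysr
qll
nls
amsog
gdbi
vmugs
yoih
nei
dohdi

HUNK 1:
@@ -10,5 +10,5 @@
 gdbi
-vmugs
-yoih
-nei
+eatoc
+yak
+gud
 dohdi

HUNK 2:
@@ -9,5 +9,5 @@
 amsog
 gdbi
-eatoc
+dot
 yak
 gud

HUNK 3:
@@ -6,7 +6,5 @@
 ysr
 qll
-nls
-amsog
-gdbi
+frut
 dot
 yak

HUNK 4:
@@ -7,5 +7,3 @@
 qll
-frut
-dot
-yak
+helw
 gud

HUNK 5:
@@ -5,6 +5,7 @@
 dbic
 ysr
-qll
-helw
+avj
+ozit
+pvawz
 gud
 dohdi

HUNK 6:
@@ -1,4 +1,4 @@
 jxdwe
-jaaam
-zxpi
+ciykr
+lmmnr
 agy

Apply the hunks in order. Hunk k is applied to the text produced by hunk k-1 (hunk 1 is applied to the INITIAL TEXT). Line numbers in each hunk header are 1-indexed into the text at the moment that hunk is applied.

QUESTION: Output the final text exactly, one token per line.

Hunk 1: at line 10 remove [vmugs,yoih,nei] add [eatoc,yak,gud] -> 14 lines: jxdwe jaaam zxpi agy dbic ysr qll nls amsog gdbi eatoc yak gud dohdi
Hunk 2: at line 9 remove [eatoc] add [dot] -> 14 lines: jxdwe jaaam zxpi agy dbic ysr qll nls amsog gdbi dot yak gud dohdi
Hunk 3: at line 6 remove [nls,amsog,gdbi] add [frut] -> 12 lines: jxdwe jaaam zxpi agy dbic ysr qll frut dot yak gud dohdi
Hunk 4: at line 7 remove [frut,dot,yak] add [helw] -> 10 lines: jxdwe jaaam zxpi agy dbic ysr qll helw gud dohdi
Hunk 5: at line 5 remove [qll,helw] add [avj,ozit,pvawz] -> 11 lines: jxdwe jaaam zxpi agy dbic ysr avj ozit pvawz gud dohdi
Hunk 6: at line 1 remove [jaaam,zxpi] add [ciykr,lmmnr] -> 11 lines: jxdwe ciykr lmmnr agy dbic ysr avj ozit pvawz gud dohdi

Answer: jxdwe
ciykr
lmmnr
agy
dbic
ysr
avj
ozit
pvawz
gud
dohdi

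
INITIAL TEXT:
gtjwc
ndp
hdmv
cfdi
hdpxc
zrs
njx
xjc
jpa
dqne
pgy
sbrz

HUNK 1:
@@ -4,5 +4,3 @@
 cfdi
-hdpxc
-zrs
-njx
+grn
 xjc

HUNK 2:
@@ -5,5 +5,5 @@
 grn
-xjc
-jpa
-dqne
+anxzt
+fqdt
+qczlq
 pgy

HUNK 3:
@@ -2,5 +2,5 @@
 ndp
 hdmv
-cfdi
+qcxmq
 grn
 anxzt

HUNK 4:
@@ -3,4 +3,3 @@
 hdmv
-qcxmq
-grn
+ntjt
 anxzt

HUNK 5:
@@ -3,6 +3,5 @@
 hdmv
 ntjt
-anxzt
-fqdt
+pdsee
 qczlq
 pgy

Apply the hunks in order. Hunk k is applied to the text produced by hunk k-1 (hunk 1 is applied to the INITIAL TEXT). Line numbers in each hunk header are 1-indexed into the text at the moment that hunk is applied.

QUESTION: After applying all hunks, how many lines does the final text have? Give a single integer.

Answer: 8

Derivation:
Hunk 1: at line 4 remove [hdpxc,zrs,njx] add [grn] -> 10 lines: gtjwc ndp hdmv cfdi grn xjc jpa dqne pgy sbrz
Hunk 2: at line 5 remove [xjc,jpa,dqne] add [anxzt,fqdt,qczlq] -> 10 lines: gtjwc ndp hdmv cfdi grn anxzt fqdt qczlq pgy sbrz
Hunk 3: at line 2 remove [cfdi] add [qcxmq] -> 10 lines: gtjwc ndp hdmv qcxmq grn anxzt fqdt qczlq pgy sbrz
Hunk 4: at line 3 remove [qcxmq,grn] add [ntjt] -> 9 lines: gtjwc ndp hdmv ntjt anxzt fqdt qczlq pgy sbrz
Hunk 5: at line 3 remove [anxzt,fqdt] add [pdsee] -> 8 lines: gtjwc ndp hdmv ntjt pdsee qczlq pgy sbrz
Final line count: 8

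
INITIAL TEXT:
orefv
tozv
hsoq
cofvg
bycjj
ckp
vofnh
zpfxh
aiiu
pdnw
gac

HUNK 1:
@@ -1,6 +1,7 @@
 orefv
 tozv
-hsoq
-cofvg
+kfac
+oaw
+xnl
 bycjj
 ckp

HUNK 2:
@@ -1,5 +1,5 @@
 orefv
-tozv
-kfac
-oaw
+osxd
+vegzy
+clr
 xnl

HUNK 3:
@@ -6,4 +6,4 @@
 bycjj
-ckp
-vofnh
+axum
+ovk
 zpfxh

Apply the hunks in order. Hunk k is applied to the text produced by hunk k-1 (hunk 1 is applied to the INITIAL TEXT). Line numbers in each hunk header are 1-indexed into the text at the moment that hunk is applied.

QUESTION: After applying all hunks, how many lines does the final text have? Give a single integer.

Answer: 12

Derivation:
Hunk 1: at line 1 remove [hsoq,cofvg] add [kfac,oaw,xnl] -> 12 lines: orefv tozv kfac oaw xnl bycjj ckp vofnh zpfxh aiiu pdnw gac
Hunk 2: at line 1 remove [tozv,kfac,oaw] add [osxd,vegzy,clr] -> 12 lines: orefv osxd vegzy clr xnl bycjj ckp vofnh zpfxh aiiu pdnw gac
Hunk 3: at line 6 remove [ckp,vofnh] add [axum,ovk] -> 12 lines: orefv osxd vegzy clr xnl bycjj axum ovk zpfxh aiiu pdnw gac
Final line count: 12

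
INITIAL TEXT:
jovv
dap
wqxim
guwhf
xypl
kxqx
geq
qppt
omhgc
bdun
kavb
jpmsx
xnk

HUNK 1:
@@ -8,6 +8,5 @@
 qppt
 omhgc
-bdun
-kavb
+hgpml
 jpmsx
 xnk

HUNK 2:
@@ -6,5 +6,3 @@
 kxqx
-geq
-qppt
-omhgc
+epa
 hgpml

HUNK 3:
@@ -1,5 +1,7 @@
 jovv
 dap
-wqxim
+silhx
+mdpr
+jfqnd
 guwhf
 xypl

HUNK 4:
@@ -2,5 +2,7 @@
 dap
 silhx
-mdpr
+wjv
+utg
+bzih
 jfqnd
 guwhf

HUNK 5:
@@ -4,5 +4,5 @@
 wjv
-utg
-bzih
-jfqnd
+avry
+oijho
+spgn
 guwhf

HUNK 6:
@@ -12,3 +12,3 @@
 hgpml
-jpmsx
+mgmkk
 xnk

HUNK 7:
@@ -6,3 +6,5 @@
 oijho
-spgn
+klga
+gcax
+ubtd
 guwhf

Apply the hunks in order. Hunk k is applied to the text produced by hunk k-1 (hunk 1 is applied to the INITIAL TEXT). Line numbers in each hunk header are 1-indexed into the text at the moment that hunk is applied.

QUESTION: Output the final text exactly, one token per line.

Hunk 1: at line 8 remove [bdun,kavb] add [hgpml] -> 12 lines: jovv dap wqxim guwhf xypl kxqx geq qppt omhgc hgpml jpmsx xnk
Hunk 2: at line 6 remove [geq,qppt,omhgc] add [epa] -> 10 lines: jovv dap wqxim guwhf xypl kxqx epa hgpml jpmsx xnk
Hunk 3: at line 1 remove [wqxim] add [silhx,mdpr,jfqnd] -> 12 lines: jovv dap silhx mdpr jfqnd guwhf xypl kxqx epa hgpml jpmsx xnk
Hunk 4: at line 2 remove [mdpr] add [wjv,utg,bzih] -> 14 lines: jovv dap silhx wjv utg bzih jfqnd guwhf xypl kxqx epa hgpml jpmsx xnk
Hunk 5: at line 4 remove [utg,bzih,jfqnd] add [avry,oijho,spgn] -> 14 lines: jovv dap silhx wjv avry oijho spgn guwhf xypl kxqx epa hgpml jpmsx xnk
Hunk 6: at line 12 remove [jpmsx] add [mgmkk] -> 14 lines: jovv dap silhx wjv avry oijho spgn guwhf xypl kxqx epa hgpml mgmkk xnk
Hunk 7: at line 6 remove [spgn] add [klga,gcax,ubtd] -> 16 lines: jovv dap silhx wjv avry oijho klga gcax ubtd guwhf xypl kxqx epa hgpml mgmkk xnk

Answer: jovv
dap
silhx
wjv
avry
oijho
klga
gcax
ubtd
guwhf
xypl
kxqx
epa
hgpml
mgmkk
xnk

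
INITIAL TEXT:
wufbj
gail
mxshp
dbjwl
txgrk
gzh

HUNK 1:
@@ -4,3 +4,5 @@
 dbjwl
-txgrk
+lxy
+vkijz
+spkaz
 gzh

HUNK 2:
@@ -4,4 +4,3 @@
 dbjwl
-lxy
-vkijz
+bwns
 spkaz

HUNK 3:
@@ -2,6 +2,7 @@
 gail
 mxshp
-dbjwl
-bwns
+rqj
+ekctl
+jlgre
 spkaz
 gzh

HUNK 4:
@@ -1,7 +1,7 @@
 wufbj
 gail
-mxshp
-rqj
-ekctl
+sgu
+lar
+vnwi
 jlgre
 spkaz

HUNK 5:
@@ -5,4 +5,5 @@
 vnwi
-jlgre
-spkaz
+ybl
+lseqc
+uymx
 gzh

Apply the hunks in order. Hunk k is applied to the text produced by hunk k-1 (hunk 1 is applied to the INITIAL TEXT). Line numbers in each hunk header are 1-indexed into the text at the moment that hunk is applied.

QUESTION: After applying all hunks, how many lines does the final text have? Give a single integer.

Hunk 1: at line 4 remove [txgrk] add [lxy,vkijz,spkaz] -> 8 lines: wufbj gail mxshp dbjwl lxy vkijz spkaz gzh
Hunk 2: at line 4 remove [lxy,vkijz] add [bwns] -> 7 lines: wufbj gail mxshp dbjwl bwns spkaz gzh
Hunk 3: at line 2 remove [dbjwl,bwns] add [rqj,ekctl,jlgre] -> 8 lines: wufbj gail mxshp rqj ekctl jlgre spkaz gzh
Hunk 4: at line 1 remove [mxshp,rqj,ekctl] add [sgu,lar,vnwi] -> 8 lines: wufbj gail sgu lar vnwi jlgre spkaz gzh
Hunk 5: at line 5 remove [jlgre,spkaz] add [ybl,lseqc,uymx] -> 9 lines: wufbj gail sgu lar vnwi ybl lseqc uymx gzh
Final line count: 9

Answer: 9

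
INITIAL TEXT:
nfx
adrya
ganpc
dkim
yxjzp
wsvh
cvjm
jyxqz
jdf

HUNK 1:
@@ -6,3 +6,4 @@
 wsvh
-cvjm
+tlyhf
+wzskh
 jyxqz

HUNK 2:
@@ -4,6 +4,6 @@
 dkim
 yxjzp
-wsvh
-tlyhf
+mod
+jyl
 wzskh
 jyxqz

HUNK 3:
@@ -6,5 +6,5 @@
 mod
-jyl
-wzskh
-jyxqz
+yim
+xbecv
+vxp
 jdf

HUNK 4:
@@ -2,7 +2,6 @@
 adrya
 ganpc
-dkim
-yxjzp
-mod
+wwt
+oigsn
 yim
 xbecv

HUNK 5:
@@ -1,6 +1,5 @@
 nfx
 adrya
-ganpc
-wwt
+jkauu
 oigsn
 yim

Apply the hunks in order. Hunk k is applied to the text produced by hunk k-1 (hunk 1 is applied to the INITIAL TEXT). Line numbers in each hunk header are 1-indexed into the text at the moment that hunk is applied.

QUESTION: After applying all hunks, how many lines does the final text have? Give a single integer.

Answer: 8

Derivation:
Hunk 1: at line 6 remove [cvjm] add [tlyhf,wzskh] -> 10 lines: nfx adrya ganpc dkim yxjzp wsvh tlyhf wzskh jyxqz jdf
Hunk 2: at line 4 remove [wsvh,tlyhf] add [mod,jyl] -> 10 lines: nfx adrya ganpc dkim yxjzp mod jyl wzskh jyxqz jdf
Hunk 3: at line 6 remove [jyl,wzskh,jyxqz] add [yim,xbecv,vxp] -> 10 lines: nfx adrya ganpc dkim yxjzp mod yim xbecv vxp jdf
Hunk 4: at line 2 remove [dkim,yxjzp,mod] add [wwt,oigsn] -> 9 lines: nfx adrya ganpc wwt oigsn yim xbecv vxp jdf
Hunk 5: at line 1 remove [ganpc,wwt] add [jkauu] -> 8 lines: nfx adrya jkauu oigsn yim xbecv vxp jdf
Final line count: 8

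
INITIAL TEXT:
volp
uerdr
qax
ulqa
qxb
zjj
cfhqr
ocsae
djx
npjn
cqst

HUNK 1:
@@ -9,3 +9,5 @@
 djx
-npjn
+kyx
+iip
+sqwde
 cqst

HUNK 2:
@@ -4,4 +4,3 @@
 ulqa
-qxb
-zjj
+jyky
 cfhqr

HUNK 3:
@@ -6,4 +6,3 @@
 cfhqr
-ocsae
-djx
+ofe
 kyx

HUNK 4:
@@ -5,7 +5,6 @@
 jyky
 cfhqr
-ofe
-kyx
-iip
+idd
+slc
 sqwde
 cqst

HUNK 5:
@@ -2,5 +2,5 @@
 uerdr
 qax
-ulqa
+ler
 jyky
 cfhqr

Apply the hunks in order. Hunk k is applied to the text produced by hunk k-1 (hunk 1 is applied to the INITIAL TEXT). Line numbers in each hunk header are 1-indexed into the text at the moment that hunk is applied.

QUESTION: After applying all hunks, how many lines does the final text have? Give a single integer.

Hunk 1: at line 9 remove [npjn] add [kyx,iip,sqwde] -> 13 lines: volp uerdr qax ulqa qxb zjj cfhqr ocsae djx kyx iip sqwde cqst
Hunk 2: at line 4 remove [qxb,zjj] add [jyky] -> 12 lines: volp uerdr qax ulqa jyky cfhqr ocsae djx kyx iip sqwde cqst
Hunk 3: at line 6 remove [ocsae,djx] add [ofe] -> 11 lines: volp uerdr qax ulqa jyky cfhqr ofe kyx iip sqwde cqst
Hunk 4: at line 5 remove [ofe,kyx,iip] add [idd,slc] -> 10 lines: volp uerdr qax ulqa jyky cfhqr idd slc sqwde cqst
Hunk 5: at line 2 remove [ulqa] add [ler] -> 10 lines: volp uerdr qax ler jyky cfhqr idd slc sqwde cqst
Final line count: 10

Answer: 10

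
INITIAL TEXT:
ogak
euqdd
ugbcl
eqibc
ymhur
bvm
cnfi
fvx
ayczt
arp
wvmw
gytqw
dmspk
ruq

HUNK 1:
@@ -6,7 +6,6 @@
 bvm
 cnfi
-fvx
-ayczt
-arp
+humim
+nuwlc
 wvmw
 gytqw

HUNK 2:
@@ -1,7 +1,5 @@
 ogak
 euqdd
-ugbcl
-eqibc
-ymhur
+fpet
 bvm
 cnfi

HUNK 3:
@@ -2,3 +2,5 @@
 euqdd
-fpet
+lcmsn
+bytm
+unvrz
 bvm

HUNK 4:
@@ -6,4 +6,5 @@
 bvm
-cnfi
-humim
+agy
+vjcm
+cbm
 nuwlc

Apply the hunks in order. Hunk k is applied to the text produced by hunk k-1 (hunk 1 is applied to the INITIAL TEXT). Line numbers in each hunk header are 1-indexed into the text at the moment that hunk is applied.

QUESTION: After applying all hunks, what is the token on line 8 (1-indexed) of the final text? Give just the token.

Answer: vjcm

Derivation:
Hunk 1: at line 6 remove [fvx,ayczt,arp] add [humim,nuwlc] -> 13 lines: ogak euqdd ugbcl eqibc ymhur bvm cnfi humim nuwlc wvmw gytqw dmspk ruq
Hunk 2: at line 1 remove [ugbcl,eqibc,ymhur] add [fpet] -> 11 lines: ogak euqdd fpet bvm cnfi humim nuwlc wvmw gytqw dmspk ruq
Hunk 3: at line 2 remove [fpet] add [lcmsn,bytm,unvrz] -> 13 lines: ogak euqdd lcmsn bytm unvrz bvm cnfi humim nuwlc wvmw gytqw dmspk ruq
Hunk 4: at line 6 remove [cnfi,humim] add [agy,vjcm,cbm] -> 14 lines: ogak euqdd lcmsn bytm unvrz bvm agy vjcm cbm nuwlc wvmw gytqw dmspk ruq
Final line 8: vjcm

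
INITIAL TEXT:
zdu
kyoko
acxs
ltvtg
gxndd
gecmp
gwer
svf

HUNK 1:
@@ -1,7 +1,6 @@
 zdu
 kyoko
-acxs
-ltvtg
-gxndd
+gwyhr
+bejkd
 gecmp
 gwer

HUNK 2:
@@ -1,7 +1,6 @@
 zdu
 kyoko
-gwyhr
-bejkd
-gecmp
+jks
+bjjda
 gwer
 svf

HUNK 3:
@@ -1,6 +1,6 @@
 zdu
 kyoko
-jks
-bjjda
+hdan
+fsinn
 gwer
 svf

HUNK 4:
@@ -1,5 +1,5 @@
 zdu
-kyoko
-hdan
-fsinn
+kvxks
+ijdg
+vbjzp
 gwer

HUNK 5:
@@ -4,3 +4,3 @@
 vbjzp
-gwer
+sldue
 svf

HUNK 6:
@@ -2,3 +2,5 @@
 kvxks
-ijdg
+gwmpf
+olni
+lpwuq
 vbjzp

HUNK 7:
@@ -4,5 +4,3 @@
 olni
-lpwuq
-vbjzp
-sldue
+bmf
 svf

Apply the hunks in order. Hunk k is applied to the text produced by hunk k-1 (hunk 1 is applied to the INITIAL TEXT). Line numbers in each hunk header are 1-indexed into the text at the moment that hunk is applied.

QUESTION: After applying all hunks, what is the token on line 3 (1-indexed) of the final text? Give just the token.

Answer: gwmpf

Derivation:
Hunk 1: at line 1 remove [acxs,ltvtg,gxndd] add [gwyhr,bejkd] -> 7 lines: zdu kyoko gwyhr bejkd gecmp gwer svf
Hunk 2: at line 1 remove [gwyhr,bejkd,gecmp] add [jks,bjjda] -> 6 lines: zdu kyoko jks bjjda gwer svf
Hunk 3: at line 1 remove [jks,bjjda] add [hdan,fsinn] -> 6 lines: zdu kyoko hdan fsinn gwer svf
Hunk 4: at line 1 remove [kyoko,hdan,fsinn] add [kvxks,ijdg,vbjzp] -> 6 lines: zdu kvxks ijdg vbjzp gwer svf
Hunk 5: at line 4 remove [gwer] add [sldue] -> 6 lines: zdu kvxks ijdg vbjzp sldue svf
Hunk 6: at line 2 remove [ijdg] add [gwmpf,olni,lpwuq] -> 8 lines: zdu kvxks gwmpf olni lpwuq vbjzp sldue svf
Hunk 7: at line 4 remove [lpwuq,vbjzp,sldue] add [bmf] -> 6 lines: zdu kvxks gwmpf olni bmf svf
Final line 3: gwmpf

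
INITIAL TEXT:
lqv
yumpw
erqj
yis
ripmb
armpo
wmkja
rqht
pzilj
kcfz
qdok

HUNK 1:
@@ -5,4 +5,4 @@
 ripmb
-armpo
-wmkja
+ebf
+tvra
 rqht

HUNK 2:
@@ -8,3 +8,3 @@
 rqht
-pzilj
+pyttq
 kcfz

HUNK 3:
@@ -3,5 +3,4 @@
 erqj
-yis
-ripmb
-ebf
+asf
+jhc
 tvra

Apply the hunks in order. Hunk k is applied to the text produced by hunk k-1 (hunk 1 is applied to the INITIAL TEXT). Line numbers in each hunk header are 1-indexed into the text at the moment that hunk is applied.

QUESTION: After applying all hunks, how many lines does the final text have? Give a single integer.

Answer: 10

Derivation:
Hunk 1: at line 5 remove [armpo,wmkja] add [ebf,tvra] -> 11 lines: lqv yumpw erqj yis ripmb ebf tvra rqht pzilj kcfz qdok
Hunk 2: at line 8 remove [pzilj] add [pyttq] -> 11 lines: lqv yumpw erqj yis ripmb ebf tvra rqht pyttq kcfz qdok
Hunk 3: at line 3 remove [yis,ripmb,ebf] add [asf,jhc] -> 10 lines: lqv yumpw erqj asf jhc tvra rqht pyttq kcfz qdok
Final line count: 10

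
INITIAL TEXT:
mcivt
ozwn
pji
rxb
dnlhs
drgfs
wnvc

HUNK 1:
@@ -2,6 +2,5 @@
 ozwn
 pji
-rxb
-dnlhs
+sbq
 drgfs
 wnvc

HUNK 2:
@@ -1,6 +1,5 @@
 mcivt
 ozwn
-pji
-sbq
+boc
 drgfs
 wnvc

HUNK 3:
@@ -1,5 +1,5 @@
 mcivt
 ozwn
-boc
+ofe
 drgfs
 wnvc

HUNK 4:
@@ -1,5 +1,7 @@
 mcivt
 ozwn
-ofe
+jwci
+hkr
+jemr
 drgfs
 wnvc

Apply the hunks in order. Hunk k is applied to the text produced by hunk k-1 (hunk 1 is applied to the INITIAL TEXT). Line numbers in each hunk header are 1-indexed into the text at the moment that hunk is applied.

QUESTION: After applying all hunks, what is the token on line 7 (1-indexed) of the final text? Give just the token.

Hunk 1: at line 2 remove [rxb,dnlhs] add [sbq] -> 6 lines: mcivt ozwn pji sbq drgfs wnvc
Hunk 2: at line 1 remove [pji,sbq] add [boc] -> 5 lines: mcivt ozwn boc drgfs wnvc
Hunk 3: at line 1 remove [boc] add [ofe] -> 5 lines: mcivt ozwn ofe drgfs wnvc
Hunk 4: at line 1 remove [ofe] add [jwci,hkr,jemr] -> 7 lines: mcivt ozwn jwci hkr jemr drgfs wnvc
Final line 7: wnvc

Answer: wnvc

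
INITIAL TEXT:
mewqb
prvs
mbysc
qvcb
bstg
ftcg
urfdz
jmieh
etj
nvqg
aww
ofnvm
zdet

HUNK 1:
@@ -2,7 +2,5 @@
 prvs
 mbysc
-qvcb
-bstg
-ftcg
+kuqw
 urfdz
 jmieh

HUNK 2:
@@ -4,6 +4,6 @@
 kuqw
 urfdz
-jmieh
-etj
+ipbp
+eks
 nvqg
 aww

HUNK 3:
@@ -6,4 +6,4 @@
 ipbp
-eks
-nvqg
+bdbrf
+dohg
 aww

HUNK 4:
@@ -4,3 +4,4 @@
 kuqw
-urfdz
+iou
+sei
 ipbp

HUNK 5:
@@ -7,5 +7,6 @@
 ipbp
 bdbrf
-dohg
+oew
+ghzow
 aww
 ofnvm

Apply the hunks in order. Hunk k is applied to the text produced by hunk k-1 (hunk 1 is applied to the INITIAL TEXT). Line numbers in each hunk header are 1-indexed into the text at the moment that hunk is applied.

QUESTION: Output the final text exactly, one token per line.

Hunk 1: at line 2 remove [qvcb,bstg,ftcg] add [kuqw] -> 11 lines: mewqb prvs mbysc kuqw urfdz jmieh etj nvqg aww ofnvm zdet
Hunk 2: at line 4 remove [jmieh,etj] add [ipbp,eks] -> 11 lines: mewqb prvs mbysc kuqw urfdz ipbp eks nvqg aww ofnvm zdet
Hunk 3: at line 6 remove [eks,nvqg] add [bdbrf,dohg] -> 11 lines: mewqb prvs mbysc kuqw urfdz ipbp bdbrf dohg aww ofnvm zdet
Hunk 4: at line 4 remove [urfdz] add [iou,sei] -> 12 lines: mewqb prvs mbysc kuqw iou sei ipbp bdbrf dohg aww ofnvm zdet
Hunk 5: at line 7 remove [dohg] add [oew,ghzow] -> 13 lines: mewqb prvs mbysc kuqw iou sei ipbp bdbrf oew ghzow aww ofnvm zdet

Answer: mewqb
prvs
mbysc
kuqw
iou
sei
ipbp
bdbrf
oew
ghzow
aww
ofnvm
zdet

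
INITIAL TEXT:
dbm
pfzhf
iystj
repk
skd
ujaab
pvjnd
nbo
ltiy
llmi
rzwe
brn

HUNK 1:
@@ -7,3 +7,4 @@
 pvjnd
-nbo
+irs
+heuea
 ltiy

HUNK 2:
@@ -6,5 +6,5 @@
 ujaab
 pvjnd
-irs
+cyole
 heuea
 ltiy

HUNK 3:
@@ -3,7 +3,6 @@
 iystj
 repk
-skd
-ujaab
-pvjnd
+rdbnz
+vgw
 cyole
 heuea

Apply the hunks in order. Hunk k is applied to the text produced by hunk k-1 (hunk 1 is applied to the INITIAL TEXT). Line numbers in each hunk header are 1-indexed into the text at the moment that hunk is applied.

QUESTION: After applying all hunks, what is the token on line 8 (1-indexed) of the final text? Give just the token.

Answer: heuea

Derivation:
Hunk 1: at line 7 remove [nbo] add [irs,heuea] -> 13 lines: dbm pfzhf iystj repk skd ujaab pvjnd irs heuea ltiy llmi rzwe brn
Hunk 2: at line 6 remove [irs] add [cyole] -> 13 lines: dbm pfzhf iystj repk skd ujaab pvjnd cyole heuea ltiy llmi rzwe brn
Hunk 3: at line 3 remove [skd,ujaab,pvjnd] add [rdbnz,vgw] -> 12 lines: dbm pfzhf iystj repk rdbnz vgw cyole heuea ltiy llmi rzwe brn
Final line 8: heuea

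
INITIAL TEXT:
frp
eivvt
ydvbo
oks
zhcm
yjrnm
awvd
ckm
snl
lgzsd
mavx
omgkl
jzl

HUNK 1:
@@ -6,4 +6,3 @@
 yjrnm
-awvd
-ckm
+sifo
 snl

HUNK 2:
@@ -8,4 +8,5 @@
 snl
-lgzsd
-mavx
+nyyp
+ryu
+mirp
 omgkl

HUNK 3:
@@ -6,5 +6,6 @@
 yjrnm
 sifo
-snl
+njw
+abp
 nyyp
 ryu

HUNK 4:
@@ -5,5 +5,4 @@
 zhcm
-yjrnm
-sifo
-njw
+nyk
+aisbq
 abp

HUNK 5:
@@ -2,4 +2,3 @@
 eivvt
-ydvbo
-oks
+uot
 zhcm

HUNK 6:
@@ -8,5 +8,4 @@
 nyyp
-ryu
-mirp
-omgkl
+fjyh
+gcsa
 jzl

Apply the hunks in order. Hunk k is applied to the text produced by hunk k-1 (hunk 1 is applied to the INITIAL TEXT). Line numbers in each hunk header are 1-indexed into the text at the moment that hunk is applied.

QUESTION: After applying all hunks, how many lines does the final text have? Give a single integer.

Answer: 11

Derivation:
Hunk 1: at line 6 remove [awvd,ckm] add [sifo] -> 12 lines: frp eivvt ydvbo oks zhcm yjrnm sifo snl lgzsd mavx omgkl jzl
Hunk 2: at line 8 remove [lgzsd,mavx] add [nyyp,ryu,mirp] -> 13 lines: frp eivvt ydvbo oks zhcm yjrnm sifo snl nyyp ryu mirp omgkl jzl
Hunk 3: at line 6 remove [snl] add [njw,abp] -> 14 lines: frp eivvt ydvbo oks zhcm yjrnm sifo njw abp nyyp ryu mirp omgkl jzl
Hunk 4: at line 5 remove [yjrnm,sifo,njw] add [nyk,aisbq] -> 13 lines: frp eivvt ydvbo oks zhcm nyk aisbq abp nyyp ryu mirp omgkl jzl
Hunk 5: at line 2 remove [ydvbo,oks] add [uot] -> 12 lines: frp eivvt uot zhcm nyk aisbq abp nyyp ryu mirp omgkl jzl
Hunk 6: at line 8 remove [ryu,mirp,omgkl] add [fjyh,gcsa] -> 11 lines: frp eivvt uot zhcm nyk aisbq abp nyyp fjyh gcsa jzl
Final line count: 11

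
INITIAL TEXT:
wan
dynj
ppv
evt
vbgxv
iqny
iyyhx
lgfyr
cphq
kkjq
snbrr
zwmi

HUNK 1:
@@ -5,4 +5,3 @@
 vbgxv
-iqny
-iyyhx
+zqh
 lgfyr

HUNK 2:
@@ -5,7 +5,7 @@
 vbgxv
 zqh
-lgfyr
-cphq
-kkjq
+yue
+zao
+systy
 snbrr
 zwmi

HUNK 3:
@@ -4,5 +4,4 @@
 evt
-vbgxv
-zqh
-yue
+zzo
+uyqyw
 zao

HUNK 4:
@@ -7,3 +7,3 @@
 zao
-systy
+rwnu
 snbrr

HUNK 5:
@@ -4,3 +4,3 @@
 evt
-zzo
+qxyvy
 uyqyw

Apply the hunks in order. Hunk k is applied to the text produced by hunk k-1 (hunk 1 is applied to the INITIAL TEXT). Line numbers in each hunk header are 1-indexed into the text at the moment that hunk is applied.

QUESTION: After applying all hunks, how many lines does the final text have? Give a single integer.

Hunk 1: at line 5 remove [iqny,iyyhx] add [zqh] -> 11 lines: wan dynj ppv evt vbgxv zqh lgfyr cphq kkjq snbrr zwmi
Hunk 2: at line 5 remove [lgfyr,cphq,kkjq] add [yue,zao,systy] -> 11 lines: wan dynj ppv evt vbgxv zqh yue zao systy snbrr zwmi
Hunk 3: at line 4 remove [vbgxv,zqh,yue] add [zzo,uyqyw] -> 10 lines: wan dynj ppv evt zzo uyqyw zao systy snbrr zwmi
Hunk 4: at line 7 remove [systy] add [rwnu] -> 10 lines: wan dynj ppv evt zzo uyqyw zao rwnu snbrr zwmi
Hunk 5: at line 4 remove [zzo] add [qxyvy] -> 10 lines: wan dynj ppv evt qxyvy uyqyw zao rwnu snbrr zwmi
Final line count: 10

Answer: 10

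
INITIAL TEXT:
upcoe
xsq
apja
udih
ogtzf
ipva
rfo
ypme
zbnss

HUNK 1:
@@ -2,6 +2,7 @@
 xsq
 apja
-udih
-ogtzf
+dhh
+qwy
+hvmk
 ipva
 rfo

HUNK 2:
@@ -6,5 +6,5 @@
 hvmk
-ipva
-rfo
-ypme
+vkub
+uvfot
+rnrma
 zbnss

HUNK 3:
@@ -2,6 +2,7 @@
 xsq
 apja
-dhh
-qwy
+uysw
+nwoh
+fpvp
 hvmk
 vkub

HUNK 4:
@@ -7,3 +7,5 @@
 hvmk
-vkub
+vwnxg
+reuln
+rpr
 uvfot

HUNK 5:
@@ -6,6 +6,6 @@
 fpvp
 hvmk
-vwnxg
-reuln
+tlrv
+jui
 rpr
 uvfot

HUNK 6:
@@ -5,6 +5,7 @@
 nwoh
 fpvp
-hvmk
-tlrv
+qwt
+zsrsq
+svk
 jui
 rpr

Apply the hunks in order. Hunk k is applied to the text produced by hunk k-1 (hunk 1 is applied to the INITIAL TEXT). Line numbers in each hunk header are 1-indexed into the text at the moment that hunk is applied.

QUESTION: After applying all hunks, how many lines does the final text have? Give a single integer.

Hunk 1: at line 2 remove [udih,ogtzf] add [dhh,qwy,hvmk] -> 10 lines: upcoe xsq apja dhh qwy hvmk ipva rfo ypme zbnss
Hunk 2: at line 6 remove [ipva,rfo,ypme] add [vkub,uvfot,rnrma] -> 10 lines: upcoe xsq apja dhh qwy hvmk vkub uvfot rnrma zbnss
Hunk 3: at line 2 remove [dhh,qwy] add [uysw,nwoh,fpvp] -> 11 lines: upcoe xsq apja uysw nwoh fpvp hvmk vkub uvfot rnrma zbnss
Hunk 4: at line 7 remove [vkub] add [vwnxg,reuln,rpr] -> 13 lines: upcoe xsq apja uysw nwoh fpvp hvmk vwnxg reuln rpr uvfot rnrma zbnss
Hunk 5: at line 6 remove [vwnxg,reuln] add [tlrv,jui] -> 13 lines: upcoe xsq apja uysw nwoh fpvp hvmk tlrv jui rpr uvfot rnrma zbnss
Hunk 6: at line 5 remove [hvmk,tlrv] add [qwt,zsrsq,svk] -> 14 lines: upcoe xsq apja uysw nwoh fpvp qwt zsrsq svk jui rpr uvfot rnrma zbnss
Final line count: 14

Answer: 14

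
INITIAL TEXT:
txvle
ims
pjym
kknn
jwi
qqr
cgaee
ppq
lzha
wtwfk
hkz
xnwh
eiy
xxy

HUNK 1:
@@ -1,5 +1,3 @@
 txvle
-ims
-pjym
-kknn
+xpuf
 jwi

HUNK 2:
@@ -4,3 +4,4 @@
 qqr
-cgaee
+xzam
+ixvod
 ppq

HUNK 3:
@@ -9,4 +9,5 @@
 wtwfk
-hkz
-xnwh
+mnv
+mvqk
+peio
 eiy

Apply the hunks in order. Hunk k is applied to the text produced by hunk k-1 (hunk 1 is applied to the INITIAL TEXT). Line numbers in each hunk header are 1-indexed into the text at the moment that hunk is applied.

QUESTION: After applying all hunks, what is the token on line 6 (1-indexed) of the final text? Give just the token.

Answer: ixvod

Derivation:
Hunk 1: at line 1 remove [ims,pjym,kknn] add [xpuf] -> 12 lines: txvle xpuf jwi qqr cgaee ppq lzha wtwfk hkz xnwh eiy xxy
Hunk 2: at line 4 remove [cgaee] add [xzam,ixvod] -> 13 lines: txvle xpuf jwi qqr xzam ixvod ppq lzha wtwfk hkz xnwh eiy xxy
Hunk 3: at line 9 remove [hkz,xnwh] add [mnv,mvqk,peio] -> 14 lines: txvle xpuf jwi qqr xzam ixvod ppq lzha wtwfk mnv mvqk peio eiy xxy
Final line 6: ixvod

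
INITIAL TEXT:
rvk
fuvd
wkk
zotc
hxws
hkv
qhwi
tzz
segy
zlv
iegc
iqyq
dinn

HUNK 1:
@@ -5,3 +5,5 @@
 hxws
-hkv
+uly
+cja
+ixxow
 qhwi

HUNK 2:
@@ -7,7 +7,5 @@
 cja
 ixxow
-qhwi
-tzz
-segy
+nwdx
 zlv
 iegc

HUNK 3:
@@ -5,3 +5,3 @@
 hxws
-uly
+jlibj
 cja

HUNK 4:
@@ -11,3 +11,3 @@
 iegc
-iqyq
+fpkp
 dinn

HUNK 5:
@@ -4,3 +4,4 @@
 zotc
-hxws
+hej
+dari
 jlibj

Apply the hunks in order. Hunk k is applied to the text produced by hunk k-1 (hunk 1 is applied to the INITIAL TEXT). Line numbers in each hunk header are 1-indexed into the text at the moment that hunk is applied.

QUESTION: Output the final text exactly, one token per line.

Answer: rvk
fuvd
wkk
zotc
hej
dari
jlibj
cja
ixxow
nwdx
zlv
iegc
fpkp
dinn

Derivation:
Hunk 1: at line 5 remove [hkv] add [uly,cja,ixxow] -> 15 lines: rvk fuvd wkk zotc hxws uly cja ixxow qhwi tzz segy zlv iegc iqyq dinn
Hunk 2: at line 7 remove [qhwi,tzz,segy] add [nwdx] -> 13 lines: rvk fuvd wkk zotc hxws uly cja ixxow nwdx zlv iegc iqyq dinn
Hunk 3: at line 5 remove [uly] add [jlibj] -> 13 lines: rvk fuvd wkk zotc hxws jlibj cja ixxow nwdx zlv iegc iqyq dinn
Hunk 4: at line 11 remove [iqyq] add [fpkp] -> 13 lines: rvk fuvd wkk zotc hxws jlibj cja ixxow nwdx zlv iegc fpkp dinn
Hunk 5: at line 4 remove [hxws] add [hej,dari] -> 14 lines: rvk fuvd wkk zotc hej dari jlibj cja ixxow nwdx zlv iegc fpkp dinn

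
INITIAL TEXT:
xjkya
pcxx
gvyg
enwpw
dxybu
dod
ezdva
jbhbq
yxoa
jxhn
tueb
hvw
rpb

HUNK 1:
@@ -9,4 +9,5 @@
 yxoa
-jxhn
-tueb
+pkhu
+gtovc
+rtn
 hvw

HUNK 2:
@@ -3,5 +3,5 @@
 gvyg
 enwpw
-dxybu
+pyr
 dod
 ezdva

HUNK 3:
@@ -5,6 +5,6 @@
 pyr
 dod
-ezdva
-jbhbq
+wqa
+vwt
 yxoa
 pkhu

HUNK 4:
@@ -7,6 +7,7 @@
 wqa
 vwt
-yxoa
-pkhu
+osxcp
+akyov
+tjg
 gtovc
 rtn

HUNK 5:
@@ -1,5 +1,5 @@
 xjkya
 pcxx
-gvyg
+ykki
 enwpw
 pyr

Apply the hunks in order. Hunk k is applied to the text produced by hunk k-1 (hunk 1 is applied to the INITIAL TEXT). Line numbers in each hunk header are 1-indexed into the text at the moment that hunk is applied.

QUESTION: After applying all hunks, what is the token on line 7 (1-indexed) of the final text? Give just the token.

Answer: wqa

Derivation:
Hunk 1: at line 9 remove [jxhn,tueb] add [pkhu,gtovc,rtn] -> 14 lines: xjkya pcxx gvyg enwpw dxybu dod ezdva jbhbq yxoa pkhu gtovc rtn hvw rpb
Hunk 2: at line 3 remove [dxybu] add [pyr] -> 14 lines: xjkya pcxx gvyg enwpw pyr dod ezdva jbhbq yxoa pkhu gtovc rtn hvw rpb
Hunk 3: at line 5 remove [ezdva,jbhbq] add [wqa,vwt] -> 14 lines: xjkya pcxx gvyg enwpw pyr dod wqa vwt yxoa pkhu gtovc rtn hvw rpb
Hunk 4: at line 7 remove [yxoa,pkhu] add [osxcp,akyov,tjg] -> 15 lines: xjkya pcxx gvyg enwpw pyr dod wqa vwt osxcp akyov tjg gtovc rtn hvw rpb
Hunk 5: at line 1 remove [gvyg] add [ykki] -> 15 lines: xjkya pcxx ykki enwpw pyr dod wqa vwt osxcp akyov tjg gtovc rtn hvw rpb
Final line 7: wqa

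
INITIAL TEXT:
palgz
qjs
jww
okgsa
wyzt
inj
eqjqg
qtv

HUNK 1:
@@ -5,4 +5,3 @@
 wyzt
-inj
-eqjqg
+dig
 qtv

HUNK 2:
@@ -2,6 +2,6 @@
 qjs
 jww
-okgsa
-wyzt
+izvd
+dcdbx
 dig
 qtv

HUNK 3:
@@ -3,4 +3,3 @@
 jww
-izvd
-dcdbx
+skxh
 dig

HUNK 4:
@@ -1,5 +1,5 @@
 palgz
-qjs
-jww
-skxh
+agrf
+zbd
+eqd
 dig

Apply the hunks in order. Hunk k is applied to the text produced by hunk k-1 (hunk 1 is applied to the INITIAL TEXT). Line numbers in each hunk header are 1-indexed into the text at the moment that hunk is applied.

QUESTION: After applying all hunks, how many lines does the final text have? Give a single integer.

Hunk 1: at line 5 remove [inj,eqjqg] add [dig] -> 7 lines: palgz qjs jww okgsa wyzt dig qtv
Hunk 2: at line 2 remove [okgsa,wyzt] add [izvd,dcdbx] -> 7 lines: palgz qjs jww izvd dcdbx dig qtv
Hunk 3: at line 3 remove [izvd,dcdbx] add [skxh] -> 6 lines: palgz qjs jww skxh dig qtv
Hunk 4: at line 1 remove [qjs,jww,skxh] add [agrf,zbd,eqd] -> 6 lines: palgz agrf zbd eqd dig qtv
Final line count: 6

Answer: 6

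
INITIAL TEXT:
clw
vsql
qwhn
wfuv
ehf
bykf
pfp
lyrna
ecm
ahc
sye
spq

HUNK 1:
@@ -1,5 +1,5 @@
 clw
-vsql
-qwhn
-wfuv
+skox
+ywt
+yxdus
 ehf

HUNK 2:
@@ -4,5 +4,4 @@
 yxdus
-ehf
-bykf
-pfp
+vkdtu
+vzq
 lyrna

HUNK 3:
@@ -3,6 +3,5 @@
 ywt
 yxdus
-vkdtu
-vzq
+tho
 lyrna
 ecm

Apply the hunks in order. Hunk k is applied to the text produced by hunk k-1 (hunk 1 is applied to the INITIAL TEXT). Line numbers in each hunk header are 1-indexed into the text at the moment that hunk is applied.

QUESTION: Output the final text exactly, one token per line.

Hunk 1: at line 1 remove [vsql,qwhn,wfuv] add [skox,ywt,yxdus] -> 12 lines: clw skox ywt yxdus ehf bykf pfp lyrna ecm ahc sye spq
Hunk 2: at line 4 remove [ehf,bykf,pfp] add [vkdtu,vzq] -> 11 lines: clw skox ywt yxdus vkdtu vzq lyrna ecm ahc sye spq
Hunk 3: at line 3 remove [vkdtu,vzq] add [tho] -> 10 lines: clw skox ywt yxdus tho lyrna ecm ahc sye spq

Answer: clw
skox
ywt
yxdus
tho
lyrna
ecm
ahc
sye
spq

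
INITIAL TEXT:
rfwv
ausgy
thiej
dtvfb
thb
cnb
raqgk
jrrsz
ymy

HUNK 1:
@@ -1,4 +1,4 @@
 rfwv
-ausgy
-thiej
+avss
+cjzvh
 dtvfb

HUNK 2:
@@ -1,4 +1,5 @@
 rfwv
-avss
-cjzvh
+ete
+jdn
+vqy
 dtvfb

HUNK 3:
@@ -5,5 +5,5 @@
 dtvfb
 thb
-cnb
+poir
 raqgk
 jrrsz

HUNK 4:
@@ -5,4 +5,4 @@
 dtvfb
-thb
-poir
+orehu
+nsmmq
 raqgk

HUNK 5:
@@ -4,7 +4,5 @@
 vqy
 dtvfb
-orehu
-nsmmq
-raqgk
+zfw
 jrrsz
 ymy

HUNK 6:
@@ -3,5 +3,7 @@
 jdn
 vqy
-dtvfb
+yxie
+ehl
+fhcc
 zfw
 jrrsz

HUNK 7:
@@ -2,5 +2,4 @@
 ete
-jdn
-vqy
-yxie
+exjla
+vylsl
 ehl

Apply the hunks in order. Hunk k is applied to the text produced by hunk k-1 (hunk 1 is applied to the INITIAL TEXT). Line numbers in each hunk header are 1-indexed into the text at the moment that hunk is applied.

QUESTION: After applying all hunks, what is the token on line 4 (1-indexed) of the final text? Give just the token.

Hunk 1: at line 1 remove [ausgy,thiej] add [avss,cjzvh] -> 9 lines: rfwv avss cjzvh dtvfb thb cnb raqgk jrrsz ymy
Hunk 2: at line 1 remove [avss,cjzvh] add [ete,jdn,vqy] -> 10 lines: rfwv ete jdn vqy dtvfb thb cnb raqgk jrrsz ymy
Hunk 3: at line 5 remove [cnb] add [poir] -> 10 lines: rfwv ete jdn vqy dtvfb thb poir raqgk jrrsz ymy
Hunk 4: at line 5 remove [thb,poir] add [orehu,nsmmq] -> 10 lines: rfwv ete jdn vqy dtvfb orehu nsmmq raqgk jrrsz ymy
Hunk 5: at line 4 remove [orehu,nsmmq,raqgk] add [zfw] -> 8 lines: rfwv ete jdn vqy dtvfb zfw jrrsz ymy
Hunk 6: at line 3 remove [dtvfb] add [yxie,ehl,fhcc] -> 10 lines: rfwv ete jdn vqy yxie ehl fhcc zfw jrrsz ymy
Hunk 7: at line 2 remove [jdn,vqy,yxie] add [exjla,vylsl] -> 9 lines: rfwv ete exjla vylsl ehl fhcc zfw jrrsz ymy
Final line 4: vylsl

Answer: vylsl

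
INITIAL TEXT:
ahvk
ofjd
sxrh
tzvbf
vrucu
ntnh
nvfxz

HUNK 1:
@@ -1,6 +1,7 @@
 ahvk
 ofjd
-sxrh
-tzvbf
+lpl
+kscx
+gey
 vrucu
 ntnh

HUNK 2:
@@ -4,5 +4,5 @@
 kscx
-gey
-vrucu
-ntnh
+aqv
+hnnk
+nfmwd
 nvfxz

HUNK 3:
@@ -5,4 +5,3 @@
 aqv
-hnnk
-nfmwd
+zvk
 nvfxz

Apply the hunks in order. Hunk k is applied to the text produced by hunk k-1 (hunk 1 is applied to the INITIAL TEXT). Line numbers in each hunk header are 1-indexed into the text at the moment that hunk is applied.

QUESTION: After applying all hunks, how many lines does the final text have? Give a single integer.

Answer: 7

Derivation:
Hunk 1: at line 1 remove [sxrh,tzvbf] add [lpl,kscx,gey] -> 8 lines: ahvk ofjd lpl kscx gey vrucu ntnh nvfxz
Hunk 2: at line 4 remove [gey,vrucu,ntnh] add [aqv,hnnk,nfmwd] -> 8 lines: ahvk ofjd lpl kscx aqv hnnk nfmwd nvfxz
Hunk 3: at line 5 remove [hnnk,nfmwd] add [zvk] -> 7 lines: ahvk ofjd lpl kscx aqv zvk nvfxz
Final line count: 7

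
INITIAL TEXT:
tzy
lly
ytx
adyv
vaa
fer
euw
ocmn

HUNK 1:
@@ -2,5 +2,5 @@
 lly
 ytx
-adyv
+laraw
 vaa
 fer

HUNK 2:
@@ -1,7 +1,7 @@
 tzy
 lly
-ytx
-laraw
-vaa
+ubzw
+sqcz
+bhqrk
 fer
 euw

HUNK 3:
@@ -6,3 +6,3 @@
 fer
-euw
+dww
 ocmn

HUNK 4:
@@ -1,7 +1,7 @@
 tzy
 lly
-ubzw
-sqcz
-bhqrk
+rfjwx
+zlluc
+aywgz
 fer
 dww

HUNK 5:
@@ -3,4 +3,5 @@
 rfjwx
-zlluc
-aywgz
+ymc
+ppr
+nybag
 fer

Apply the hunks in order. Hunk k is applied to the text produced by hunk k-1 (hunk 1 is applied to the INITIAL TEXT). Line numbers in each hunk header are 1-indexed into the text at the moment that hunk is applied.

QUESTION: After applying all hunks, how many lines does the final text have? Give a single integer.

Answer: 9

Derivation:
Hunk 1: at line 2 remove [adyv] add [laraw] -> 8 lines: tzy lly ytx laraw vaa fer euw ocmn
Hunk 2: at line 1 remove [ytx,laraw,vaa] add [ubzw,sqcz,bhqrk] -> 8 lines: tzy lly ubzw sqcz bhqrk fer euw ocmn
Hunk 3: at line 6 remove [euw] add [dww] -> 8 lines: tzy lly ubzw sqcz bhqrk fer dww ocmn
Hunk 4: at line 1 remove [ubzw,sqcz,bhqrk] add [rfjwx,zlluc,aywgz] -> 8 lines: tzy lly rfjwx zlluc aywgz fer dww ocmn
Hunk 5: at line 3 remove [zlluc,aywgz] add [ymc,ppr,nybag] -> 9 lines: tzy lly rfjwx ymc ppr nybag fer dww ocmn
Final line count: 9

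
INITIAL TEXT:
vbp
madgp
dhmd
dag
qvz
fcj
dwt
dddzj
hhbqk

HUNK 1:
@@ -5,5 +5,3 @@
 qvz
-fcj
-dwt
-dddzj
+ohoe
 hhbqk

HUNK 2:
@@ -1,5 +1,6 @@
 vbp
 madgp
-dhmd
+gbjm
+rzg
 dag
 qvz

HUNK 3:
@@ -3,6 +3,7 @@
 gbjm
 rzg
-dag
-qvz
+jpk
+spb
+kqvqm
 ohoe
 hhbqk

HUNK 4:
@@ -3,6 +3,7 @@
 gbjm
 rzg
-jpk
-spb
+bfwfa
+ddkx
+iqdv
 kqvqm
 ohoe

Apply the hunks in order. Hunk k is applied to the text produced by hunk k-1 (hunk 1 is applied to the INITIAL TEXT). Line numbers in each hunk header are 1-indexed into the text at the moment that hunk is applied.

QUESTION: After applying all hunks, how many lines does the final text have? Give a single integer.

Hunk 1: at line 5 remove [fcj,dwt,dddzj] add [ohoe] -> 7 lines: vbp madgp dhmd dag qvz ohoe hhbqk
Hunk 2: at line 1 remove [dhmd] add [gbjm,rzg] -> 8 lines: vbp madgp gbjm rzg dag qvz ohoe hhbqk
Hunk 3: at line 3 remove [dag,qvz] add [jpk,spb,kqvqm] -> 9 lines: vbp madgp gbjm rzg jpk spb kqvqm ohoe hhbqk
Hunk 4: at line 3 remove [jpk,spb] add [bfwfa,ddkx,iqdv] -> 10 lines: vbp madgp gbjm rzg bfwfa ddkx iqdv kqvqm ohoe hhbqk
Final line count: 10

Answer: 10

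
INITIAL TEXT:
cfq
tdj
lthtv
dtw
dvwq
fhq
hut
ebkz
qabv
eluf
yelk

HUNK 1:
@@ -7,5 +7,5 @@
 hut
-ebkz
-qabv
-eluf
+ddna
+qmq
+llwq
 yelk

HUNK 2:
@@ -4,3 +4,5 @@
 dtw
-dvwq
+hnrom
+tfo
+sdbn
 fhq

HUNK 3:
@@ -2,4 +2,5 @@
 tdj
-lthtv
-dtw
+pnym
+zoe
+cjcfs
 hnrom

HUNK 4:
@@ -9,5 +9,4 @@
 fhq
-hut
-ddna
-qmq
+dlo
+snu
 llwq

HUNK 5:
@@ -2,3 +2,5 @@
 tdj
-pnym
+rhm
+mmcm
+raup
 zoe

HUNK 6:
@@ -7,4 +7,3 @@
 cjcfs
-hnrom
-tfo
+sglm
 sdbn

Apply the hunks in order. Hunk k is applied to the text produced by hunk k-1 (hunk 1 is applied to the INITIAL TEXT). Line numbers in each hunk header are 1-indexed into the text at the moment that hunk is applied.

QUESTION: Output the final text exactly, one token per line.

Answer: cfq
tdj
rhm
mmcm
raup
zoe
cjcfs
sglm
sdbn
fhq
dlo
snu
llwq
yelk

Derivation:
Hunk 1: at line 7 remove [ebkz,qabv,eluf] add [ddna,qmq,llwq] -> 11 lines: cfq tdj lthtv dtw dvwq fhq hut ddna qmq llwq yelk
Hunk 2: at line 4 remove [dvwq] add [hnrom,tfo,sdbn] -> 13 lines: cfq tdj lthtv dtw hnrom tfo sdbn fhq hut ddna qmq llwq yelk
Hunk 3: at line 2 remove [lthtv,dtw] add [pnym,zoe,cjcfs] -> 14 lines: cfq tdj pnym zoe cjcfs hnrom tfo sdbn fhq hut ddna qmq llwq yelk
Hunk 4: at line 9 remove [hut,ddna,qmq] add [dlo,snu] -> 13 lines: cfq tdj pnym zoe cjcfs hnrom tfo sdbn fhq dlo snu llwq yelk
Hunk 5: at line 2 remove [pnym] add [rhm,mmcm,raup] -> 15 lines: cfq tdj rhm mmcm raup zoe cjcfs hnrom tfo sdbn fhq dlo snu llwq yelk
Hunk 6: at line 7 remove [hnrom,tfo] add [sglm] -> 14 lines: cfq tdj rhm mmcm raup zoe cjcfs sglm sdbn fhq dlo snu llwq yelk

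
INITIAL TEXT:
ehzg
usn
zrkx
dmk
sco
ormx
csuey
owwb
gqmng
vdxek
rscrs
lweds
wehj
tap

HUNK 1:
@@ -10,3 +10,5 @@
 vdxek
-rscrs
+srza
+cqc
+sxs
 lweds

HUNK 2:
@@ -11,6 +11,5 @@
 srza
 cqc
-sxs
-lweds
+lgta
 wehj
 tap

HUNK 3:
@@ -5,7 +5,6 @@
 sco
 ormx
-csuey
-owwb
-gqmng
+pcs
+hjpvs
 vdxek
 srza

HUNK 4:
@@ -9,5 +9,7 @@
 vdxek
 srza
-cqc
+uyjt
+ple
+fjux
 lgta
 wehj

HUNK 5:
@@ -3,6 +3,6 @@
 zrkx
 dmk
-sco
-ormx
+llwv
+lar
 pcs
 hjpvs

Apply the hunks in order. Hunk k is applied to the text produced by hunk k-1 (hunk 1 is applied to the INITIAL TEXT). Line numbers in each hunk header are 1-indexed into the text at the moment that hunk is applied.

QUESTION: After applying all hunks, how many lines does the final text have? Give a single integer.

Hunk 1: at line 10 remove [rscrs] add [srza,cqc,sxs] -> 16 lines: ehzg usn zrkx dmk sco ormx csuey owwb gqmng vdxek srza cqc sxs lweds wehj tap
Hunk 2: at line 11 remove [sxs,lweds] add [lgta] -> 15 lines: ehzg usn zrkx dmk sco ormx csuey owwb gqmng vdxek srza cqc lgta wehj tap
Hunk 3: at line 5 remove [csuey,owwb,gqmng] add [pcs,hjpvs] -> 14 lines: ehzg usn zrkx dmk sco ormx pcs hjpvs vdxek srza cqc lgta wehj tap
Hunk 4: at line 9 remove [cqc] add [uyjt,ple,fjux] -> 16 lines: ehzg usn zrkx dmk sco ormx pcs hjpvs vdxek srza uyjt ple fjux lgta wehj tap
Hunk 5: at line 3 remove [sco,ormx] add [llwv,lar] -> 16 lines: ehzg usn zrkx dmk llwv lar pcs hjpvs vdxek srza uyjt ple fjux lgta wehj tap
Final line count: 16

Answer: 16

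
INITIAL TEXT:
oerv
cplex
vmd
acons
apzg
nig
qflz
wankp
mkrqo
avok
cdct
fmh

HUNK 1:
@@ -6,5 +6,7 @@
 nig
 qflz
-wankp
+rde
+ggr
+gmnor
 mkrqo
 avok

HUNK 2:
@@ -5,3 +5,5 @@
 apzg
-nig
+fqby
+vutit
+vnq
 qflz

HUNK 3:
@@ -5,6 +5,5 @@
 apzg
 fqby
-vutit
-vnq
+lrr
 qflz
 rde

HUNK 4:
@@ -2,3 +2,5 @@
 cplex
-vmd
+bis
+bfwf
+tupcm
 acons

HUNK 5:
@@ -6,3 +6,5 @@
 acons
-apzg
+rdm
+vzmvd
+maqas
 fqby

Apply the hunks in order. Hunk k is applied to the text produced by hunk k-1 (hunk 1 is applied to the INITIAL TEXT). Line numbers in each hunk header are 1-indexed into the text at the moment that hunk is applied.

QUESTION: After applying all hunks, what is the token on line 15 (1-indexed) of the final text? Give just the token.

Hunk 1: at line 6 remove [wankp] add [rde,ggr,gmnor] -> 14 lines: oerv cplex vmd acons apzg nig qflz rde ggr gmnor mkrqo avok cdct fmh
Hunk 2: at line 5 remove [nig] add [fqby,vutit,vnq] -> 16 lines: oerv cplex vmd acons apzg fqby vutit vnq qflz rde ggr gmnor mkrqo avok cdct fmh
Hunk 3: at line 5 remove [vutit,vnq] add [lrr] -> 15 lines: oerv cplex vmd acons apzg fqby lrr qflz rde ggr gmnor mkrqo avok cdct fmh
Hunk 4: at line 2 remove [vmd] add [bis,bfwf,tupcm] -> 17 lines: oerv cplex bis bfwf tupcm acons apzg fqby lrr qflz rde ggr gmnor mkrqo avok cdct fmh
Hunk 5: at line 6 remove [apzg] add [rdm,vzmvd,maqas] -> 19 lines: oerv cplex bis bfwf tupcm acons rdm vzmvd maqas fqby lrr qflz rde ggr gmnor mkrqo avok cdct fmh
Final line 15: gmnor

Answer: gmnor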